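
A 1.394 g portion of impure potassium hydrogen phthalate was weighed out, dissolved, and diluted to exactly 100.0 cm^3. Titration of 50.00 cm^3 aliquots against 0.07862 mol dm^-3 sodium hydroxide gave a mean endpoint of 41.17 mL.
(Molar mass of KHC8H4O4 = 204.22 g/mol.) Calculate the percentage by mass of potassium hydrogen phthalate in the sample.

KHC8H4O4 + NaOH → KNaC8H4O4 + H2O
n(NaOH) per titration = 0.04117 × 0.07862 = 3.237 × 10^-3 mol
n(KHC8H4O4) in each aliquot = 3.237 × 10^-3 mol (1:1 ratio)
n(KHC8H4O4) in the whole flask = 3.237 × 10^-3 × 100.0/50.00 = 6.474 × 10^-3 mol
mass of KHC8H4O4 = 6.474 × 10^-3 × 204.22 = 1.322 g
% KHC8H4O4 = 1.322 / 1.394 × 100 = 94.84 %

94.84 %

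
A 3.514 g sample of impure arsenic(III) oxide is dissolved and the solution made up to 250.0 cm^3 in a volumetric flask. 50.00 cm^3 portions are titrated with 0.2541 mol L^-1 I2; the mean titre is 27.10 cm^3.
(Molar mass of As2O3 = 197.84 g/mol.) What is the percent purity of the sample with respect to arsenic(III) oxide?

96.92 %

As2O3 + 2 I2 + 2 H2O → As2O5 + 4 HI
n(I2) per titration = 0.02710 × 0.2541 = 6.886 × 10^-3 mol
From the 1:2 ratio, n(As2O3) in each aliquot = 1/2 × 6.886 × 10^-3 = 3.443 × 10^-3 mol
n(As2O3) in the whole flask = 3.443 × 10^-3 × 250.0/50.00 = 0.01722 mol
mass of As2O3 = 0.01722 × 197.84 = 3.406 g
% As2O3 = 3.406 / 3.514 × 100 = 96.92 %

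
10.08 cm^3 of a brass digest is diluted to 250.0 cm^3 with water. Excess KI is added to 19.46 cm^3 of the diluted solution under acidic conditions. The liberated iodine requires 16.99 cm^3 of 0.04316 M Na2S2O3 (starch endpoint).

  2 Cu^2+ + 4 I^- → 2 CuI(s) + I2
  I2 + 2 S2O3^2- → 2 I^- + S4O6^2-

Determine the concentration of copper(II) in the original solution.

0.9346 M

n(S2O3^2-) = 0.01699 × 0.04316 = 7.333 × 10^-4 mol
n(I2) = n(S2O3^2-)/2 = 3.666 × 10^-4 mol
From the 2:1 ratio, n(Cu2+) in the aliquot = 2/1 × 3.666 × 10^-4 = 7.333 × 10^-4 mol
[Cu2+]_dilute = 7.333 × 10^-4 / 0.01946 = 0.03768 mol/L
[Cu2+]_original = 0.03768 × 250.0/10.08 = 0.9346 mol/L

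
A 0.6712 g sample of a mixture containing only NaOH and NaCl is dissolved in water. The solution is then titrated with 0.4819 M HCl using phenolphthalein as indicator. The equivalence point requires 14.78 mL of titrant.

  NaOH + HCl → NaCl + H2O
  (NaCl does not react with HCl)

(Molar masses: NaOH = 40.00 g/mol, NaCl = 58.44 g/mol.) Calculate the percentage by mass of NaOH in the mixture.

42.45 %

n(HCl) = 0.01478 × 0.4819 = 7.122 × 10^-3 mol
Let x = n(NaOH), y = n(NaCl).
Titrant: 1x = 7.122 × 10^-3;  mass: 40.00x + 58.44y = 0.6712
Solving, x = 7.122 × 10^-3 mol, y = 6.610 × 10^-3 mol
mass of NaOH = 7.122 × 10^-3 × 40.00 = 0.2849 g
% NaOH = 0.2849 / 0.6712 × 100 = 42.45 %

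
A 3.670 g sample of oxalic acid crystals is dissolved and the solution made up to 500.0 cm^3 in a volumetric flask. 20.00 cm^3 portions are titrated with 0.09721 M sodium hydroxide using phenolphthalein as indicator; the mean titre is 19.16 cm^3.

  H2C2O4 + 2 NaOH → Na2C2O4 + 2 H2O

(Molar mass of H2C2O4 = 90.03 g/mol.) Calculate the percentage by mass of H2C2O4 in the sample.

57.11 %

n(NaOH) per titration = 0.01916 × 0.09721 = 1.863 × 10^-3 mol
From the 1:2 ratio, n(H2C2O4) in each aliquot = 1/2 × 1.863 × 10^-3 = 9.313 × 10^-4 mol
n(H2C2O4) in the whole flask = 9.313 × 10^-4 × 500.0/20.00 = 0.02328 mol
mass of H2C2O4 = 0.02328 × 90.03 = 2.096 g
% H2C2O4 = 2.096 / 3.670 × 100 = 57.11 %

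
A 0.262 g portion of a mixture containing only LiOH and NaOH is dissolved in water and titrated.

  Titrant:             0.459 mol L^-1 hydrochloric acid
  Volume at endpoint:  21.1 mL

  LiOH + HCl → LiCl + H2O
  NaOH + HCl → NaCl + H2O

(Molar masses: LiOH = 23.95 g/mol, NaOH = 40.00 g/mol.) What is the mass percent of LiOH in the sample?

n(HCl) = 0.0211 × 0.459 = 9.68 × 10^-3 mol
Let x = n(LiOH), y = n(NaOH).
Titrant: 1x + 1y = 9.68 × 10^-3;  mass: 23.95x + 40.00y = 0.262
Solving, x = 7.81 × 10^-3 mol, y = 1.87 × 10^-3 mol
mass of LiOH = 7.81 × 10^-3 × 23.95 = 0.187 g
% LiOH = 0.187 / 0.262 × 100 = 71.4 %

71.4 %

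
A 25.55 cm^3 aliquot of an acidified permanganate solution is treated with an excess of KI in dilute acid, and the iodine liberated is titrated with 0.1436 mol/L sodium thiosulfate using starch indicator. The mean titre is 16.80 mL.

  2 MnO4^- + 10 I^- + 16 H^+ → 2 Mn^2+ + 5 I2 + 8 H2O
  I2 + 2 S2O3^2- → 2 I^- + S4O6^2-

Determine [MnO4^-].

0.01888 mol/L

n(S2O3^2-) = 0.01680 × 0.1436 = 2.412 × 10^-3 mol
n(I2) = n(S2O3^2-)/2 = 1.206 × 10^-3 mol
From the 2:5 ratio, n(MnO4^-) in the aliquot = 2/5 × 1.206 × 10^-3 = 4.825 × 10^-4 mol
[MnO4^-] = 4.825 × 10^-4 / 0.02555 = 0.01888 mol/L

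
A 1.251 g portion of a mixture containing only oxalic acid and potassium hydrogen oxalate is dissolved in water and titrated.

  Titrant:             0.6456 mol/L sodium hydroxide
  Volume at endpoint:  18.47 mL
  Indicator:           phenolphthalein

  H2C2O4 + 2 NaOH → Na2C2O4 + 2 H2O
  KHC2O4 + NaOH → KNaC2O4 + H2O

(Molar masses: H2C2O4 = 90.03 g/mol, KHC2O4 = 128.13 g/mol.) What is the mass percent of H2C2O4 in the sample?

11.99 %

n(NaOH) = 0.01847 × 0.6456 = 0.01192 mol
Let x = n(H2C2O4), y = n(KHC2O4).
Titrant: 2x + 1y = 0.01192;  mass: 90.03x + 128.13y = 1.251
Solving, x = 1.665 × 10^-3 mol, y = 8.593 × 10^-3 mol
mass of H2C2O4 = 1.665 × 10^-3 × 90.03 = 0.1499 g
% H2C2O4 = 0.1499 / 1.251 × 100 = 11.99 %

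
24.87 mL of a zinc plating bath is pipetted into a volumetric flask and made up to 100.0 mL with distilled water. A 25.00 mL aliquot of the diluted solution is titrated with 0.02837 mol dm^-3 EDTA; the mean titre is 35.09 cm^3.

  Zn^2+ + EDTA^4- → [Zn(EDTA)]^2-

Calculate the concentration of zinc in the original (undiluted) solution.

0.1601 mol/L

n(EDTA) = 0.03509 × 0.02837 = 9.955 × 10^-4 mol
n(Zn2+) in the aliquot = 9.955 × 10^-4 mol (1:1 ratio)
[Zn2+]_dilute = 9.955 × 10^-4 / 0.02500 = 0.03982 mol/L
Dilution factor = 100.0 / 24.87 = 4.021
[Zn2+]_stock = 0.03982 × 4.021 = 0.1601 mol/L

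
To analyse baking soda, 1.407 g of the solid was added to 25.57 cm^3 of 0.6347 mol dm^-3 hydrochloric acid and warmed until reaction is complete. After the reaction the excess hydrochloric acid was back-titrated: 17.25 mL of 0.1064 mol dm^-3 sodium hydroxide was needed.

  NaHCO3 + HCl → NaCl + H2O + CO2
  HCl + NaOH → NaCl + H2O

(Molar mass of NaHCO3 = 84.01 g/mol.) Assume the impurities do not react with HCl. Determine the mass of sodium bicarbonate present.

1.209 g

n(HCl) added = 0.02557 × 0.6347 = 0.01623 mol
n(NaOH) used in back-titration = 0.01725 × 0.1064 = 1.835 × 10^-3 mol
n(HCl) left over = 1.835 × 10^-3 mol (1:1 ratio)
n(HCl) consumed by analyte = 0.01623 − 1.835 × 10^-3 = 0.01439 mol
n(NaHCO3) = 0.01439 mol (1:1 ratio)
mass of NaHCO3 = 0.01439 × 84.01 = 1.209 g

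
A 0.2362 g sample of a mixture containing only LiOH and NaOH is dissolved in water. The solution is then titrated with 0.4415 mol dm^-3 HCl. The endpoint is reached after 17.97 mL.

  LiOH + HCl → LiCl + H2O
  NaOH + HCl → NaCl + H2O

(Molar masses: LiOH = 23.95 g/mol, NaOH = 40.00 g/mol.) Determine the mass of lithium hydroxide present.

0.1211 g

n(HCl) = 0.01797 × 0.4415 = 7.934 × 10^-3 mol
Let x = n(LiOH), y = n(NaOH).
Titrant: 1x + 1y = 7.934 × 10^-3;  mass: 23.95x + 40.00y = 0.2362
Solving, x = 5.056 × 10^-3 mol, y = 2.878 × 10^-3 mol
mass of LiOH = 5.056 × 10^-3 × 23.95 = 0.1211 g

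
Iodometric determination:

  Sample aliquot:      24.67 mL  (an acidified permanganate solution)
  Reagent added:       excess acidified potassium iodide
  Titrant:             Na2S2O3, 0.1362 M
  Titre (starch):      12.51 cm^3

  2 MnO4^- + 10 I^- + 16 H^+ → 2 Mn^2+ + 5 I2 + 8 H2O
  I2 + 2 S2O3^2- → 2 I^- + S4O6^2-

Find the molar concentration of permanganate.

n(S2O3^2-) = 0.01251 × 0.1362 = 1.704 × 10^-3 mol
n(I2) = n(S2O3^2-)/2 = 8.519 × 10^-4 mol
From the 2:5 ratio, n(MnO4^-) in the aliquot = 2/5 × 8.519 × 10^-4 = 3.408 × 10^-4 mol
[MnO4^-] = 3.408 × 10^-4 / 0.02467 = 0.01381 mol/L

0.01381 M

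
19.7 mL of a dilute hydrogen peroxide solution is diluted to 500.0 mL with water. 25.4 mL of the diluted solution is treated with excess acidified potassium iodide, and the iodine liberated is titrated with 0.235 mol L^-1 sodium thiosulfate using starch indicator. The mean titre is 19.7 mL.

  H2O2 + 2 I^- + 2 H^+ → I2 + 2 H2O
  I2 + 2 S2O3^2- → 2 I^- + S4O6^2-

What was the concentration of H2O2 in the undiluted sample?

n(S2O3^2-) = 0.0197 × 0.235 = 4.63 × 10^-3 mol
n(I2) = n(S2O3^2-)/2 = 2.31 × 10^-3 mol
n(H2O2) in the aliquot = 2.31 × 10^-3 mol (1:1 ratio)
[H2O2]_dilute = 2.31 × 10^-3 / 0.0254 = 0.0911 mol/L
[H2O2]_original = 0.0911 × 500.0/19.7 = 2.31 mol/L

2.31 mol/L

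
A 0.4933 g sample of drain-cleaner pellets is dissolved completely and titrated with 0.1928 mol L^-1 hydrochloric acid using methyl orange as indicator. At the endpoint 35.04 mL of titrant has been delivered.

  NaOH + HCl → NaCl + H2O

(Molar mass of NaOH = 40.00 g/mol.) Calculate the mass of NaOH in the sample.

0.2702 g

n(HCl) = 0.03504 L × 0.1928 mol/L = 6.756 × 10^-3 mol
n(NaOH) = 6.756 × 10^-3 mol (1:1 ratio)
mass of NaOH = 6.756 × 10^-3 × 40.00 g/mol = 0.2702 g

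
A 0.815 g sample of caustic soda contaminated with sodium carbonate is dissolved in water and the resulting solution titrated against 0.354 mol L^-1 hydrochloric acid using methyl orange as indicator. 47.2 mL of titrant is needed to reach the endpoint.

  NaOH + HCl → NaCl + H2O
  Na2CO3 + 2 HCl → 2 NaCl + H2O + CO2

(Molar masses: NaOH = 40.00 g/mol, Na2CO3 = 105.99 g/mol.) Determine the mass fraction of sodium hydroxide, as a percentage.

n(HCl) = 0.0472 × 0.354 = 0.0167 mol
Let x = n(NaOH), y = n(Na2CO3).
Titrant: 1x + 2y = 0.0167;  mass: 40.00x + 105.99y = 0.815
Solving, x = 5.42 × 10^-3 mol, y = 5.64 × 10^-3 mol
mass of NaOH = 5.42 × 10^-3 × 40.00 = 0.217 g
% NaOH = 0.217 / 0.815 × 100 = 26.6 %

26.6 %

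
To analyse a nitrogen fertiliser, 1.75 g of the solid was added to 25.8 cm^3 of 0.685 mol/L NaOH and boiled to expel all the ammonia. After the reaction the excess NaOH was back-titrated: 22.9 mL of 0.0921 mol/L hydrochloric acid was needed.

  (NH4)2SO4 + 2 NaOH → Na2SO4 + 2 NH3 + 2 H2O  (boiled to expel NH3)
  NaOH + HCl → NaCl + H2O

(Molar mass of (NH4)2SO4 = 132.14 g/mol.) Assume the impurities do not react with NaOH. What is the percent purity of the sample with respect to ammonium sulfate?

58.8 %

n(NaOH) added = 0.0258 × 0.685 = 0.0177 mol
n(HCl) used in back-titration = 0.0229 × 0.0921 = 2.11 × 10^-3 mol
n(NaOH) left over = 2.11 × 10^-3 mol (1:1 ratio)
n(NaOH) consumed by analyte = 0.0177 − 2.11 × 10^-3 = 0.0156 mol
From the 1:2 ratio, n((NH4)2SO4) = 1/2 × 0.0156 = 7.78 × 10^-3 mol
mass of (NH4)2SO4 = 7.78 × 10^-3 × 132.14 = 1.03 g
% (NH4)2SO4 = 1.03 / 1.75 × 100 = 58.8 %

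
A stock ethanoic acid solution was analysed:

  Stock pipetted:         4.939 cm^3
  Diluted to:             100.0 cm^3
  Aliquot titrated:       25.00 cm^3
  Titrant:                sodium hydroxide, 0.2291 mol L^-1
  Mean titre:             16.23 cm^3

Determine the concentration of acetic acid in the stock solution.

3.011 mol/L

CH3COOH + NaOH → CH3COONa + H2O
n(NaOH) = 0.01623 × 0.2291 = 3.718 × 10^-3 mol
n(CH3COOH) in the aliquot = 3.718 × 10^-3 mol (1:1 ratio)
[CH3COOH]_dilute = 3.718 × 10^-3 / 0.02500 = 0.1487 mol/L
Dilution factor = 100.0 / 4.939 = 20.25
[CH3COOH]_stock = 0.1487 × 20.25 = 3.011 mol/L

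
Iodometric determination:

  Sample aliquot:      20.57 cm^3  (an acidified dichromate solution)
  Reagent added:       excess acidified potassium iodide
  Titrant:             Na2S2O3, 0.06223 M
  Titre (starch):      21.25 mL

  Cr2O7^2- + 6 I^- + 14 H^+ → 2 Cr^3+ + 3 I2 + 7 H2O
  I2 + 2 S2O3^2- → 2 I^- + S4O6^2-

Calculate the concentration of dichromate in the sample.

0.01071 M

n(S2O3^2-) = 0.02125 × 0.06223 = 1.322 × 10^-3 mol
n(I2) = n(S2O3^2-)/2 = 6.612 × 10^-4 mol
From the 1:3 ratio, n(Cr2O7^2-) in the aliquot = 1/3 × 6.612 × 10^-4 = 2.204 × 10^-4 mol
[Cr2O7^2-] = 2.204 × 10^-4 / 0.02057 = 0.01071 mol/L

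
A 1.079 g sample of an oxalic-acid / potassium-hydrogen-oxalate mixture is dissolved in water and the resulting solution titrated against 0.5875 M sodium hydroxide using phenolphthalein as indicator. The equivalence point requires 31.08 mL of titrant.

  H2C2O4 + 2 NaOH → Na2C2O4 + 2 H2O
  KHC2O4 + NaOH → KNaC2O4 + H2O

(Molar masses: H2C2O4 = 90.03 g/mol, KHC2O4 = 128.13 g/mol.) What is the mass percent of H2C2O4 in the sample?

n(NaOH) = 0.03108 × 0.5875 = 0.01826 mol
Let x = n(H2C2O4), y = n(KHC2O4).
Titrant: 2x + 1y = 0.01826;  mass: 90.03x + 128.13y = 1.079
Solving, x = 7.583 × 10^-3 mol, y = 3.093 × 10^-3 mol
mass of H2C2O4 = 7.583 × 10^-3 × 90.03 = 0.6827 g
% H2C2O4 = 0.6827 / 1.079 × 100 = 63.27 %

63.27 %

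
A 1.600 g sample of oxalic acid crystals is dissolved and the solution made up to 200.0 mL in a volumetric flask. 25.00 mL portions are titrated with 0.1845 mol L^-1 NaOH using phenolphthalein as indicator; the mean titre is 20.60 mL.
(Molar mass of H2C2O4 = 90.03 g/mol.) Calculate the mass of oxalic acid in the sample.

H2C2O4 + 2 NaOH → Na2C2O4 + 2 H2O
n(NaOH) per titration = 0.02060 × 0.1845 = 3.801 × 10^-3 mol
From the 1:2 ratio, n(H2C2O4) in each aliquot = 1/2 × 3.801 × 10^-3 = 1.900 × 10^-3 mol
n(H2C2O4) in the whole flask = 1.900 × 10^-3 × 200.0/25.00 = 0.01520 mol
mass of H2C2O4 = 0.01520 × 90.03 = 1.369 g

1.369 g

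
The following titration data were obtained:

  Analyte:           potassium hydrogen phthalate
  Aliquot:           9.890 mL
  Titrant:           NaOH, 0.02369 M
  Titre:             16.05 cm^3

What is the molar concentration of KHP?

KHC8H4O4 + NaOH → KNaC8H4O4 + H2O
n(NaOH) = 0.01605 L × 0.02369 mol/L = 3.802 × 10^-4 mol
n(KHC8H4O4) = 3.802 × 10^-4 mol (1:1 mole ratio)
[KHC8H4O4] = 3.802 × 10^-4 mol / 0.009890 L = 0.03845 mol/L

0.03845 M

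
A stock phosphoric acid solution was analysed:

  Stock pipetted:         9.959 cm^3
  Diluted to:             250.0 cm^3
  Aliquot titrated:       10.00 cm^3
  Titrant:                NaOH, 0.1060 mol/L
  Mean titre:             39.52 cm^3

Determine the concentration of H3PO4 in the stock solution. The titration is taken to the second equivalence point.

5.258 mol/L

H3PO4 + 2 NaOH → Na2HPO4 + 2 H2O
n(NaOH) = 0.03952 × 0.1060 = 4.189 × 10^-3 mol
From the 1:2 ratio, n(H3PO4) in the aliquot = 1/2 × 4.189 × 10^-3 = 2.095 × 10^-3 mol
[H3PO4]_dilute = 2.095 × 10^-3 / 0.01000 = 0.2095 mol/L
Dilution factor = 250.0 / 9.959 = 25.10
[H3PO4]_stock = 0.2095 × 25.10 = 5.258 mol/L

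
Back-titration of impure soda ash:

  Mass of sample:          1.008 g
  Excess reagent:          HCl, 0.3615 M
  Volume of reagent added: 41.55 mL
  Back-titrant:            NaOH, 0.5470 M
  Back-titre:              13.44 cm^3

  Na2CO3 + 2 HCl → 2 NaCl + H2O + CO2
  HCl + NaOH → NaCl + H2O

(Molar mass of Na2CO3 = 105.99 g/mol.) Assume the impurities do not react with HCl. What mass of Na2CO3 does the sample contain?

0.4064 g

n(HCl) added = 0.04155 × 0.3615 = 0.01502 mol
n(NaOH) used in back-titration = 0.01344 × 0.5470 = 7.352 × 10^-3 mol
n(HCl) left over = 7.352 × 10^-3 mol (1:1 ratio)
n(HCl) consumed by analyte = 0.01502 − 7.352 × 10^-3 = 7.669 × 10^-3 mol
From the 1:2 ratio, n(Na2CO3) = 1/2 × 7.669 × 10^-3 = 3.834 × 10^-3 mol
mass of Na2CO3 = 3.834 × 10^-3 × 105.99 = 0.4064 g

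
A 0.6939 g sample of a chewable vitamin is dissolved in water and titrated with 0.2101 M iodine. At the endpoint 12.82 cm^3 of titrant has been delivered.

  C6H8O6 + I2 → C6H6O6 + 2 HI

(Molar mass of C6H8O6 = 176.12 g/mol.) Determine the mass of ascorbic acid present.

0.4744 g

n(I2) = 0.01282 L × 0.2101 mol/L = 2.693 × 10^-3 mol
n(C6H8O6) = 2.693 × 10^-3 mol (1:1 ratio)
mass of C6H8O6 = 2.693 × 10^-3 × 176.12 g/mol = 0.4744 g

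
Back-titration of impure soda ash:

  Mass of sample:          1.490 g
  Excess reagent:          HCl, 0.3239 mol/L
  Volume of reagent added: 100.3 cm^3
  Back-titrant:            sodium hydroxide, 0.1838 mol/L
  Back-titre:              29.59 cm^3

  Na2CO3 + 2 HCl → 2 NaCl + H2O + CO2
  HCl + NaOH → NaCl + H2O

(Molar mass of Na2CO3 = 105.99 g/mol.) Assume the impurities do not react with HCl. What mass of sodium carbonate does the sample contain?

n(HCl) added = 0.1003 × 0.3239 = 0.03249 mol
n(NaOH) used in back-titration = 0.02959 × 0.1838 = 5.439 × 10^-3 mol
n(HCl) left over = 5.439 × 10^-3 mol (1:1 ratio)
n(HCl) consumed by analyte = 0.03249 − 5.439 × 10^-3 = 0.02705 mol
From the 1:2 ratio, n(Na2CO3) = 1/2 × 0.02705 = 0.01352 mol
mass of Na2CO3 = 0.01352 × 105.99 = 1.433 g

1.433 g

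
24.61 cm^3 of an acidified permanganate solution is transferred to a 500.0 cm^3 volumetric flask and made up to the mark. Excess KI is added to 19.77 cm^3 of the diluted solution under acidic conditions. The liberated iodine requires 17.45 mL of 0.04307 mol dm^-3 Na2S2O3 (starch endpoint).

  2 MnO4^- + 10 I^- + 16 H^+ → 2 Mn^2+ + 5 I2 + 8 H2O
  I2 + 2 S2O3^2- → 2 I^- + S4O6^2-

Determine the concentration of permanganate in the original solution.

0.1545 mol/L

n(S2O3^2-) = 0.01745 × 0.04307 = 7.516 × 10^-4 mol
n(I2) = n(S2O3^2-)/2 = 3.758 × 10^-4 mol
From the 2:5 ratio, n(MnO4^-) in the aliquot = 2/5 × 3.758 × 10^-4 = 1.503 × 10^-4 mol
[MnO4^-]_dilute = 1.503 × 10^-4 / 0.01977 = 0.007603 mol/L
[MnO4^-]_original = 0.007603 × 500.0/24.61 = 0.1545 mol/L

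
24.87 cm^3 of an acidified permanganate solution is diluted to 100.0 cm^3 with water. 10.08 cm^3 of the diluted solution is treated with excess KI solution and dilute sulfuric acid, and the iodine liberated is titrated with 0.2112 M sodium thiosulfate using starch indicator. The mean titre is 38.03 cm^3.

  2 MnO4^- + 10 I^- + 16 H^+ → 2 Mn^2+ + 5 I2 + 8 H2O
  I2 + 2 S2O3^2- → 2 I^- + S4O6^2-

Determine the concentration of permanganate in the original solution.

0.6408 M

n(S2O3^2-) = 0.03803 × 0.2112 = 8.032 × 10^-3 mol
n(I2) = n(S2O3^2-)/2 = 4.016 × 10^-3 mol
From the 2:5 ratio, n(MnO4^-) in the aliquot = 2/5 × 4.016 × 10^-3 = 1.606 × 10^-3 mol
[MnO4^-]_dilute = 1.606 × 10^-3 / 0.01008 = 0.1594 mol/L
[MnO4^-]_original = 0.1594 × 100.0/24.87 = 0.6408 mol/L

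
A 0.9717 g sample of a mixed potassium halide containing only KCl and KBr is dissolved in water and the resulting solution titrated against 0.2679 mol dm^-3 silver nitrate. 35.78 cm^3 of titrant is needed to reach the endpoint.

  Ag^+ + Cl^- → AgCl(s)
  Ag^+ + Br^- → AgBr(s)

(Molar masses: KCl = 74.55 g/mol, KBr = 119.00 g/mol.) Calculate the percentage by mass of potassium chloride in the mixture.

29.16 %

n(AgNO3) = 0.03578 × 0.2679 = 9.585 × 10^-3 mol
Let x = n(KCl), y = n(KBr).
Titrant: 1x + 1y = 9.585 × 10^-3;  mass: 74.55x + 119.00y = 0.9717
Solving, x = 3.801 × 10^-3 mol, y = 5.784 × 10^-3 mol
mass of KCl = 3.801 × 10^-3 × 74.55 = 0.2834 g
% KCl = 0.2834 / 0.9717 × 100 = 29.16 %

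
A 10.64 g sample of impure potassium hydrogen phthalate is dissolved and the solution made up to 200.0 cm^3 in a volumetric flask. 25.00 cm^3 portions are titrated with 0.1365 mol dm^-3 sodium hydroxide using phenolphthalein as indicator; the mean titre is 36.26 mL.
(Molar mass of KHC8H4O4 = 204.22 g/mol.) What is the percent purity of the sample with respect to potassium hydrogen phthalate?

76.00 %

KHC8H4O4 + NaOH → KNaC8H4O4 + H2O
n(NaOH) per titration = 0.03626 × 0.1365 = 4.949 × 10^-3 mol
n(KHC8H4O4) in each aliquot = 4.949 × 10^-3 mol (1:1 ratio)
n(KHC8H4O4) in the whole flask = 4.949 × 10^-3 × 200.0/25.00 = 0.03960 mol
mass of KHC8H4O4 = 0.03960 × 204.22 = 8.086 g
% KHC8H4O4 = 8.086 / 10.64 × 100 = 76.00 %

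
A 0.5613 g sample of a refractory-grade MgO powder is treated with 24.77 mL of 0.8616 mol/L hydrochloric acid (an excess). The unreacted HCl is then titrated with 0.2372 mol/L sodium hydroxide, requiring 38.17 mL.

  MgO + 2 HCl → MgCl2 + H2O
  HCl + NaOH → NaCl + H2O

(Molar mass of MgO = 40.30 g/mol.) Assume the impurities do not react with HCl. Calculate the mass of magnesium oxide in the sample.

n(HCl) added = 0.02477 × 0.8616 = 0.02134 mol
n(NaOH) used in back-titration = 0.03817 × 0.2372 = 9.054 × 10^-3 mol
n(HCl) left over = 9.054 × 10^-3 mol (1:1 ratio)
n(HCl) consumed by analyte = 0.02134 − 9.054 × 10^-3 = 0.01229 mol
From the 1:2 ratio, n(MgO) = 1/2 × 0.01229 = 6.144 × 10^-3 mol
mass of MgO = 6.144 × 10^-3 × 40.30 = 0.2476 g

0.2476 g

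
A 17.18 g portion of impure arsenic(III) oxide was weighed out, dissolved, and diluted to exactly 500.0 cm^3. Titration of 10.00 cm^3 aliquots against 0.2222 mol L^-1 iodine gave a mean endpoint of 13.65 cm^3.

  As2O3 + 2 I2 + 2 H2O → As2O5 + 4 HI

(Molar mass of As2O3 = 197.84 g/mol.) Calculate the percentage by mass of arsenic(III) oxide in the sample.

n(I2) per titration = 0.01365 × 0.2222 = 3.033 × 10^-3 mol
From the 1:2 ratio, n(As2O3) in each aliquot = 1/2 × 3.033 × 10^-3 = 1.517 × 10^-3 mol
n(As2O3) in the whole flask = 1.517 × 10^-3 × 500.0/10.00 = 0.07583 mol
mass of As2O3 = 0.07583 × 197.84 = 15.00 g
% As2O3 = 15.00 / 17.18 × 100 = 87.32 %

87.32 %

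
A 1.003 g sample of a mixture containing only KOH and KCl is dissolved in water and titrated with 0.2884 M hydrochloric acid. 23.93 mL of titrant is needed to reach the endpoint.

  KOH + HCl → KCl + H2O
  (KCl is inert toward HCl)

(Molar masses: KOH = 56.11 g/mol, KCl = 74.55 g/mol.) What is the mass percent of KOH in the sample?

n(HCl) = 0.02393 × 0.2884 = 6.901 × 10^-3 mol
Let x = n(KOH), y = n(KCl).
Titrant: 1x = 6.901 × 10^-3;  mass: 56.11x + 74.55y = 1.003
Solving, x = 6.901 × 10^-3 mol, y = 8.260 × 10^-3 mol
mass of KOH = 6.901 × 10^-3 × 56.11 = 0.3872 g
% KOH = 0.3872 / 1.003 × 100 = 38.61 %

38.61 %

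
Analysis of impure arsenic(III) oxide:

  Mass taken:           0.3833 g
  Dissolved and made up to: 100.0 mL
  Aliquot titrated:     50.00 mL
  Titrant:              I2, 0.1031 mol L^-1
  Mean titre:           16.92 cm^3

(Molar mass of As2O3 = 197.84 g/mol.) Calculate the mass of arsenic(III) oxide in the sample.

0.3451 g

As2O3 + 2 I2 + 2 H2O → As2O5 + 4 HI
n(I2) per titration = 0.01692 × 0.1031 = 1.744 × 10^-3 mol
From the 1:2 ratio, n(As2O3) in each aliquot = 1/2 × 1.744 × 10^-3 = 8.722 × 10^-4 mol
n(As2O3) in the whole flask = 8.722 × 10^-4 × 100.0/50.00 = 1.744 × 10^-3 mol
mass of As2O3 = 1.744 × 10^-3 × 197.84 = 0.3451 g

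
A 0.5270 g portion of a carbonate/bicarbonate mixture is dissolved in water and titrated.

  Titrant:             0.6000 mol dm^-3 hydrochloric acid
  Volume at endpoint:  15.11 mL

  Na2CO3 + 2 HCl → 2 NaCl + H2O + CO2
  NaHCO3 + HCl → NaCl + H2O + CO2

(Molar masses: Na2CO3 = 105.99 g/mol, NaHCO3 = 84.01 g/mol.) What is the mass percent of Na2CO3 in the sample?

n(HCl) = 0.01511 × 0.6000 = 9.066 × 10^-3 mol
Let x = n(Na2CO3), y = n(NaHCO3).
Titrant: 2x + 1y = 9.066 × 10^-3;  mass: 105.99x + 84.01y = 0.5270
Solving, x = 3.783 × 10^-3 mol, y = 1.501 × 10^-3 mol
mass of Na2CO3 = 3.783 × 10^-3 × 105.99 = 0.4009 g
% Na2CO3 = 0.4009 / 0.5270 × 100 = 76.08 %

76.08 %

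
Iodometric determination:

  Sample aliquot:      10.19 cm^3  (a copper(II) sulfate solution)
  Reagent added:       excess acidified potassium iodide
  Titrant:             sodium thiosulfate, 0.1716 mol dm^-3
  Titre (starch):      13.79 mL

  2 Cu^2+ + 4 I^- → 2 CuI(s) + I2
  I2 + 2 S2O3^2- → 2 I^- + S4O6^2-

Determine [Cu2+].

0.2322 mol/L

n(S2O3^2-) = 0.01379 × 0.1716 = 2.366 × 10^-3 mol
n(I2) = n(S2O3^2-)/2 = 1.183 × 10^-3 mol
From the 2:1 ratio, n(Cu2+) in the aliquot = 2/1 × 1.183 × 10^-3 = 2.366 × 10^-3 mol
[Cu2+] = 2.366 × 10^-3 / 0.01019 = 0.2322 mol/L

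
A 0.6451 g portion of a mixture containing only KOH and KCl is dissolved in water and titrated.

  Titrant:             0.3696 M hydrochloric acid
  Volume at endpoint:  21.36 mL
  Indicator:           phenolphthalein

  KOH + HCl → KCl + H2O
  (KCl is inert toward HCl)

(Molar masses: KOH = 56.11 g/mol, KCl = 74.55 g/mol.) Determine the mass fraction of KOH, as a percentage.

68.67 %

n(HCl) = 0.02136 × 0.3696 = 7.895 × 10^-3 mol
Let x = n(KOH), y = n(KCl).
Titrant: 1x = 7.895 × 10^-3;  mass: 56.11x + 74.55y = 0.6451
Solving, x = 7.895 × 10^-3 mol, y = 2.711 × 10^-3 mol
mass of KOH = 7.895 × 10^-3 × 56.11 = 0.4430 g
% KOH = 0.4430 / 0.6451 × 100 = 68.67 %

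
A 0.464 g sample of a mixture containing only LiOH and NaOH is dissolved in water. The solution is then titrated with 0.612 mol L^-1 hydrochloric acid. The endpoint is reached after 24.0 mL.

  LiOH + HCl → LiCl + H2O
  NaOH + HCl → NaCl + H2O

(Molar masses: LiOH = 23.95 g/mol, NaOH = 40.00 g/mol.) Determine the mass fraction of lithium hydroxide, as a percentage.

39.7 %

n(HCl) = 0.0240 × 0.612 = 0.0147 mol
Let x = n(LiOH), y = n(NaOH).
Titrant: 1x + 1y = 0.0147;  mass: 23.95x + 40.00y = 0.464
Solving, x = 7.70 × 10^-3 mol, y = 6.99 × 10^-3 mol
mass of LiOH = 7.70 × 10^-3 × 23.95 = 0.184 g
% LiOH = 0.184 / 0.464 × 100 = 39.7 %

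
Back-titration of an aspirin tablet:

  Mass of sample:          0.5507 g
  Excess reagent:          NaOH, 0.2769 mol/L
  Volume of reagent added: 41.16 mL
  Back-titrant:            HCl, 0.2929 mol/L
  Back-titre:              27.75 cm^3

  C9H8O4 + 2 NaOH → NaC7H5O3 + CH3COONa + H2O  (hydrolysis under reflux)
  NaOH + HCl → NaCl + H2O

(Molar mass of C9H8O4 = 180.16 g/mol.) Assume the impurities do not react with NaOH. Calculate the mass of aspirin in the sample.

n(NaOH) added = 0.04116 × 0.2769 = 0.01140 mol
n(HCl) used in back-titration = 0.02775 × 0.2929 = 8.128 × 10^-3 mol
n(NaOH) left over = 8.128 × 10^-3 mol (1:1 ratio)
n(NaOH) consumed by analyte = 0.01140 − 8.128 × 10^-3 = 3.269 × 10^-3 mol
From the 1:2 ratio, n(C9H8O4) = 1/2 × 3.269 × 10^-3 = 1.635 × 10^-3 mol
mass of C9H8O4 = 1.635 × 10^-3 × 180.16 = 0.2945 g

0.2945 g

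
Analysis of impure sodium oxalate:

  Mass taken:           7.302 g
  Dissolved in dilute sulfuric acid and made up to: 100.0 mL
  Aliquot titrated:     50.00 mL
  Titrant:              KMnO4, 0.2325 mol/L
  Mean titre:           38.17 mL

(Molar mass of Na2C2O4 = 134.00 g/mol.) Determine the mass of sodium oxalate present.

2 MnO4^- + 5 C2O4^2- + 16 H^+ → 2 Mn^2+ + 10 CO2 + 8 H2O
n(KMnO4) per titration = 0.03817 × 0.2325 = 8.875 × 10^-3 mol
From the 5:2 ratio, n(Na2C2O4) in each aliquot = 5/2 × 8.875 × 10^-3 = 0.02219 mol
n(Na2C2O4) in the whole flask = 0.02219 × 100.0/50.00 = 0.04437 mol
mass of Na2C2O4 = 0.04437 × 134.00 = 5.946 g

5.946 g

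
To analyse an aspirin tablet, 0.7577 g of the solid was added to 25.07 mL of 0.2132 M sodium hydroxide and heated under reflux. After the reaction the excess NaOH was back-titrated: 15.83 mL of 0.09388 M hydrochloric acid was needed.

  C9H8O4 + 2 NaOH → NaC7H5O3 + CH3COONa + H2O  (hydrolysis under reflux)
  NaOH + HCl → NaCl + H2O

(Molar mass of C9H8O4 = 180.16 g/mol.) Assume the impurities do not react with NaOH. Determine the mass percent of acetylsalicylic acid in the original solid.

45.88 %

n(NaOH) added = 0.02507 × 0.2132 = 5.345 × 10^-3 mol
n(HCl) used in back-titration = 0.01583 × 0.09388 = 1.486 × 10^-3 mol
n(NaOH) left over = 1.486 × 10^-3 mol (1:1 ratio)
n(NaOH) consumed by analyte = 5.345 × 10^-3 − 1.486 × 10^-3 = 3.859 × 10^-3 mol
From the 1:2 ratio, n(C9H8O4) = 1/2 × 3.859 × 10^-3 = 1.929 × 10^-3 mol
mass of C9H8O4 = 1.929 × 10^-3 × 180.16 = 0.3476 g
% C9H8O4 = 0.3476 / 0.7577 × 100 = 45.88 %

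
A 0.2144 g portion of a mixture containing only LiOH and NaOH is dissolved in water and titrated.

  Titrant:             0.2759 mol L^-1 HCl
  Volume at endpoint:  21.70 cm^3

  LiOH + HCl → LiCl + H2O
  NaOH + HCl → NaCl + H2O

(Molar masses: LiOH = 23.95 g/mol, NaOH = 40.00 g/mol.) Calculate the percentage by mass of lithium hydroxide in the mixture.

n(HCl) = 0.02170 × 0.2759 = 5.987 × 10^-3 mol
Let x = n(LiOH), y = n(NaOH).
Titrant: 1x + 1y = 5.987 × 10^-3;  mass: 23.95x + 40.00y = 0.2144
Solving, x = 1.563 × 10^-3 mol, y = 4.424 × 10^-3 mol
mass of LiOH = 1.563 × 10^-3 × 23.95 = 0.03743 g
% LiOH = 0.03743 / 0.2144 × 100 = 17.46 %

17.46 %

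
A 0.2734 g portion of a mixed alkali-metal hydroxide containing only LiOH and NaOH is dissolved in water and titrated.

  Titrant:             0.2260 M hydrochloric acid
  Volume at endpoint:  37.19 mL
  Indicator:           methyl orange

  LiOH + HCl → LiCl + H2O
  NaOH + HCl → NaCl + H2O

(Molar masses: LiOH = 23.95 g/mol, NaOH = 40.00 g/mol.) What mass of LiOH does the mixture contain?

n(HCl) = 0.03719 × 0.2260 = 8.405 × 10^-3 mol
Let x = n(LiOH), y = n(NaOH).
Titrant: 1x + 1y = 8.405 × 10^-3;  mass: 23.95x + 40.00y = 0.2734
Solving, x = 3.913 × 10^-3 mol, y = 4.492 × 10^-3 mol
mass of LiOH = 3.913 × 10^-3 × 23.95 = 0.09371 g

0.09371 g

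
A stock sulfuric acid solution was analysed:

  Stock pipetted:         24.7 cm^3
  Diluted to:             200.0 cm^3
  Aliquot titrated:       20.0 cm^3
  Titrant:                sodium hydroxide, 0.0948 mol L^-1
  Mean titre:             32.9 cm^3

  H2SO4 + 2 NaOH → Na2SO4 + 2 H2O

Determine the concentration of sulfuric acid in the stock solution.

0.631 mol/L

n(NaOH) = 0.0329 × 0.0948 = 3.12 × 10^-3 mol
From the 1:2 ratio, n(H2SO4) in the aliquot = 1/2 × 3.12 × 10^-3 = 1.56 × 10^-3 mol
[H2SO4]_dilute = 1.56 × 10^-3 / 0.0200 = 0.0780 mol/L
Dilution factor = 200.0 / 24.7 = 8.097
[H2SO4]_stock = 0.0780 × 8.097 = 0.631 mol/L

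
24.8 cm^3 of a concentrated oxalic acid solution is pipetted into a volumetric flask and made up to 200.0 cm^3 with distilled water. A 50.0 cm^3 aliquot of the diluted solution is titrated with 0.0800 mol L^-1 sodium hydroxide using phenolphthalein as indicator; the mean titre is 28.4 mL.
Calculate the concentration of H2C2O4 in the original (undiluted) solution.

0.183 mol/L

H2C2O4 + 2 NaOH → Na2C2O4 + 2 H2O
n(NaOH) = 0.0284 × 0.0800 = 2.27 × 10^-3 mol
From the 1:2 ratio, n(H2C2O4) in the aliquot = 1/2 × 2.27 × 10^-3 = 1.14 × 10^-3 mol
[H2C2O4]_dilute = 1.14 × 10^-3 / 0.0500 = 0.0227 mol/L
Dilution factor = 200.0 / 24.8 = 8.065
[H2C2O4]_stock = 0.0227 × 8.065 = 0.183 mol/L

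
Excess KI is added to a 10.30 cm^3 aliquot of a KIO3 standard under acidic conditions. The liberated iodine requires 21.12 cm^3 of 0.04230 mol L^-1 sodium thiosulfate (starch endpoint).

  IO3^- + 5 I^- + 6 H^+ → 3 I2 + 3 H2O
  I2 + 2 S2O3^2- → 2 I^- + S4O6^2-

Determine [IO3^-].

n(S2O3^2-) = 0.02112 × 0.04230 = 8.934 × 10^-4 mol
n(I2) = n(S2O3^2-)/2 = 4.467 × 10^-4 mol
From the 1:3 ratio, n(IO3^-) in the aliquot = 1/3 × 4.467 × 10^-4 = 1.489 × 10^-4 mol
[IO3^-] = 1.489 × 10^-4 / 0.01030 = 0.01446 mol/L

0.01446 mol/L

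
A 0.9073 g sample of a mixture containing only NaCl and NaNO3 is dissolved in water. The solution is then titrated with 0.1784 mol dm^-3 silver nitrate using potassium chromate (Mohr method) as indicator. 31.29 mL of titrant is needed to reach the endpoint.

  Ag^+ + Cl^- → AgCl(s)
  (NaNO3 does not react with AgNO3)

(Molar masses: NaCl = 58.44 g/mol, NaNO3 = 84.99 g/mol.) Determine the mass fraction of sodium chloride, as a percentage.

35.96 %

n(AgNO3) = 0.03129 × 0.1784 = 5.582 × 10^-3 mol
Let x = n(NaCl), y = n(NaNO3).
Titrant: 1x = 5.582 × 10^-3;  mass: 58.44x + 84.99y = 0.9073
Solving, x = 5.582 × 10^-3 mol, y = 6.837 × 10^-3 mol
mass of NaCl = 5.582 × 10^-3 × 58.44 = 0.3262 g
% NaCl = 0.3262 / 0.9073 × 100 = 35.96 %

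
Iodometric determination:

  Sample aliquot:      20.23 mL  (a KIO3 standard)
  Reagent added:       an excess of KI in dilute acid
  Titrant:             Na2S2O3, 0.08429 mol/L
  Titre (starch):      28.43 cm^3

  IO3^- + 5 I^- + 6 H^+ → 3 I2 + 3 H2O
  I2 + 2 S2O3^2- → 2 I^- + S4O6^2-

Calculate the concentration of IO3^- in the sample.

n(S2O3^2-) = 0.02843 × 0.08429 = 2.396 × 10^-3 mol
n(I2) = n(S2O3^2-)/2 = 1.198 × 10^-3 mol
From the 1:3 ratio, n(IO3^-) in the aliquot = 1/3 × 1.198 × 10^-3 = 3.994 × 10^-4 mol
[IO3^-] = 3.994 × 10^-4 / 0.02023 = 0.01974 mol/L

0.01974 mol/L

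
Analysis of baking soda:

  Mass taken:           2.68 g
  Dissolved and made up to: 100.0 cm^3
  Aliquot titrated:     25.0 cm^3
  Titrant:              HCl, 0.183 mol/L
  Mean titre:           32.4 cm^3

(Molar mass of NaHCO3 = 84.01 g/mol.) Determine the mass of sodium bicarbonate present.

1.99 g

NaHCO3 + HCl → NaCl + H2O + CO2
n(HCl) per titration = 0.0324 × 0.183 = 5.93 × 10^-3 mol
n(NaHCO3) in each aliquot = 5.93 × 10^-3 mol (1:1 ratio)
n(NaHCO3) in the whole flask = 5.93 × 10^-3 × 100.0/25.0 = 0.0237 mol
mass of NaHCO3 = 0.0237 × 84.01 = 1.99 g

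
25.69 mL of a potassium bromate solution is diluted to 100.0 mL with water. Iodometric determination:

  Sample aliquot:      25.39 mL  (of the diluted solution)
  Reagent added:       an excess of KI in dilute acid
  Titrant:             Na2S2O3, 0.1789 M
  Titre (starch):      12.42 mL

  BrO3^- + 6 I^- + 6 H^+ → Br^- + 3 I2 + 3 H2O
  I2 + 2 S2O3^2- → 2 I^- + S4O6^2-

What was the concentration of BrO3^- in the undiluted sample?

n(S2O3^2-) = 0.01242 × 0.1789 = 2.222 × 10^-3 mol
n(I2) = n(S2O3^2-)/2 = 1.111 × 10^-3 mol
From the 1:3 ratio, n(BrO3^-) in the aliquot = 1/3 × 1.111 × 10^-3 = 3.703 × 10^-4 mol
[BrO3^-]_dilute = 3.703 × 10^-4 / 0.02539 = 0.01459 mol/L
[BrO3^-]_original = 0.01459 × 100.0/25.69 = 0.05677 mol/L

0.05677 M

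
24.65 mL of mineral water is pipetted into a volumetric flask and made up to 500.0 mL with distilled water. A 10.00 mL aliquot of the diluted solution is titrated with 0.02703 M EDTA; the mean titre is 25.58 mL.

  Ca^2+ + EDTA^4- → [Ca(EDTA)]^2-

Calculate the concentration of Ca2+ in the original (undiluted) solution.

n(EDTA) = 0.02558 × 0.02703 = 6.914 × 10^-4 mol
n(Ca2+) in the aliquot = 6.914 × 10^-4 mol (1:1 ratio)
[Ca2+]_dilute = 6.914 × 10^-4 / 0.01000 = 0.06914 mol/L
Dilution factor = 500.0 / 24.65 = 20.28
[Ca2+]_stock = 0.06914 × 20.28 = 1.402 mol/L

1.402 M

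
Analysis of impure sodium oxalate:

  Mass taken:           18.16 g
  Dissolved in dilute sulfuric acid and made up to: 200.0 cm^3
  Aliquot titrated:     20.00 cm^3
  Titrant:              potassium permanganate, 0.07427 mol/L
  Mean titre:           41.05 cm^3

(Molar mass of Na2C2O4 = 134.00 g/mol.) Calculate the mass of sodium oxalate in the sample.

2 MnO4^- + 5 C2O4^2- + 16 H^+ → 2 Mn^2+ + 10 CO2 + 8 H2O
n(KMnO4) per titration = 0.04105 × 0.07427 = 3.049 × 10^-3 mol
From the 5:2 ratio, n(Na2C2O4) in each aliquot = 5/2 × 3.049 × 10^-3 = 7.622 × 10^-3 mol
n(Na2C2O4) in the whole flask = 7.622 × 10^-3 × 200.0/20.00 = 0.07622 mol
mass of Na2C2O4 = 0.07622 × 134.00 = 10.21 g

10.21 g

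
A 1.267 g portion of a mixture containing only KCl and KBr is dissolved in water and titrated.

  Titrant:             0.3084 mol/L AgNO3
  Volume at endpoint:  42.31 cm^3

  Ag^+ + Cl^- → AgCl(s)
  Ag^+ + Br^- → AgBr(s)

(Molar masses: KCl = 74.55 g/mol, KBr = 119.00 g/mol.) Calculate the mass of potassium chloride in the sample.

0.4793 g

n(AgNO3) = 0.04231 × 0.3084 = 0.01305 mol
Let x = n(KCl), y = n(KBr).
Titrant: 1x + 1y = 0.01305;  mass: 74.55x + 119.00y = 1.267
Solving, x = 6.429 × 10^-3 mol, y = 6.620 × 10^-3 mol
mass of KCl = 6.429 × 10^-3 × 74.55 = 0.4793 g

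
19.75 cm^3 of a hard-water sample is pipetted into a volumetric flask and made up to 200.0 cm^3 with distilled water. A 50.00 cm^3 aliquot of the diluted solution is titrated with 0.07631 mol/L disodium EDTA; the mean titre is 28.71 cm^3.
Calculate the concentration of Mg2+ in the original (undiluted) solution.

0.4437 mol/L

Mg^2+ + EDTA^4- → [Mg(EDTA)]^2-
n(EDTA) = 0.02871 × 0.07631 = 2.191 × 10^-3 mol
n(Mg2+) in the aliquot = 2.191 × 10^-3 mol (1:1 ratio)
[Mg2+]_dilute = 2.191 × 10^-3 / 0.05000 = 0.04382 mol/L
Dilution factor = 200.0 / 19.75 = 10.13
[Mg2+]_stock = 0.04382 × 10.13 = 0.4437 mol/L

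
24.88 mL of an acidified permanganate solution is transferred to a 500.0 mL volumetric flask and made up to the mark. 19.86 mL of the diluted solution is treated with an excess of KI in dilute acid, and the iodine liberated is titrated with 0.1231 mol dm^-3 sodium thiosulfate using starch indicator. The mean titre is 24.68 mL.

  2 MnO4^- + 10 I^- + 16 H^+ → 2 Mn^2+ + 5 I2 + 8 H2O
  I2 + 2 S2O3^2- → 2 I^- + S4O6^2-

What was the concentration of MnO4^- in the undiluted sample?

0.6149 mol/L

n(S2O3^2-) = 0.02468 × 0.1231 = 3.038 × 10^-3 mol
n(I2) = n(S2O3^2-)/2 = 1.519 × 10^-3 mol
From the 2:5 ratio, n(MnO4^-) in the aliquot = 2/5 × 1.519 × 10^-3 = 6.076 × 10^-4 mol
[MnO4^-]_dilute = 6.076 × 10^-4 / 0.01986 = 0.03060 mol/L
[MnO4^-]_original = 0.03060 × 500.0/24.88 = 0.6149 mol/L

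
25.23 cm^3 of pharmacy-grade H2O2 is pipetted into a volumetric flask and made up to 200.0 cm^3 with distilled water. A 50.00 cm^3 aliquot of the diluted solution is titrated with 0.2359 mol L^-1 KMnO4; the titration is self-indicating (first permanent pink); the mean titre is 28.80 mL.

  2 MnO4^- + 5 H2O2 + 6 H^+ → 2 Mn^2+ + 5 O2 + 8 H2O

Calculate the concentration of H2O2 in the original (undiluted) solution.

2.693 mol/L

n(KMnO4) = 0.02880 × 0.2359 = 6.794 × 10^-3 mol
From the 5:2 ratio, n(H2O2) in the aliquot = 5/2 × 6.794 × 10^-3 = 0.01698 mol
[H2O2]_dilute = 0.01698 / 0.05000 = 0.3397 mol/L
Dilution factor = 200.0 / 25.23 = 7.927
[H2O2]_stock = 0.3397 × 7.927 = 2.693 mol/L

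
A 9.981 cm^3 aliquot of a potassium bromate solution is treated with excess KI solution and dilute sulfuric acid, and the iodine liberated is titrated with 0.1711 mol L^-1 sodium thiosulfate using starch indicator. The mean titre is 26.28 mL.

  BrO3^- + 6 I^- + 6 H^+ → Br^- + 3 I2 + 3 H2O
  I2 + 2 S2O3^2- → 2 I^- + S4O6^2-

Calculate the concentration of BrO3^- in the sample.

0.07508 mol/L

n(S2O3^2-) = 0.02628 × 0.1711 = 4.497 × 10^-3 mol
n(I2) = n(S2O3^2-)/2 = 2.248 × 10^-3 mol
From the 1:3 ratio, n(BrO3^-) in the aliquot = 1/3 × 2.248 × 10^-3 = 7.494 × 10^-4 mol
[BrO3^-] = 7.494 × 10^-4 / 0.009981 = 0.07508 mol/L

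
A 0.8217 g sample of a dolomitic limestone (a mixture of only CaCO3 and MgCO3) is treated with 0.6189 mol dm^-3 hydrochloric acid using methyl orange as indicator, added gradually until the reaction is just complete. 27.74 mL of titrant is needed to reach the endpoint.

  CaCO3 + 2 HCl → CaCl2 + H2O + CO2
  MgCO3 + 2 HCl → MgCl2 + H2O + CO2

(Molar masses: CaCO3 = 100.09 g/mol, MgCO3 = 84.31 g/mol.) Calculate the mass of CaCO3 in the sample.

0.6214 g

n(HCl) = 0.02774 × 0.6189 = 0.01717 mol
Let x = n(CaCO3), y = n(MgCO3).
Titrant: 2x + 2y = 0.01717;  mass: 100.09x + 84.31y = 0.8217
Solving, x = 6.209 × 10^-3 mol, y = 2.376 × 10^-3 mol
mass of CaCO3 = 6.209 × 10^-3 × 100.09 = 0.6214 g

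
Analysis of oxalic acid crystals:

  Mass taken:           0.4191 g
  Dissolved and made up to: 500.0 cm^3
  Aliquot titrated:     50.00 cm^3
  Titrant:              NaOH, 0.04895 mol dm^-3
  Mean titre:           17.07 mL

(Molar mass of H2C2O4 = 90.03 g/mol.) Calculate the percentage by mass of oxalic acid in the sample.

89.75 %

H2C2O4 + 2 NaOH → Na2C2O4 + 2 H2O
n(NaOH) per titration = 0.01707 × 0.04895 = 8.356 × 10^-4 mol
From the 1:2 ratio, n(H2C2O4) in each aliquot = 1/2 × 8.356 × 10^-4 = 4.178 × 10^-4 mol
n(H2C2O4) in the whole flask = 4.178 × 10^-4 × 500.0/50.00 = 4.178 × 10^-3 mol
mass of H2C2O4 = 4.178 × 10^-3 × 90.03 = 0.3761 g
% H2C2O4 = 0.3761 / 0.4191 × 100 = 89.75 %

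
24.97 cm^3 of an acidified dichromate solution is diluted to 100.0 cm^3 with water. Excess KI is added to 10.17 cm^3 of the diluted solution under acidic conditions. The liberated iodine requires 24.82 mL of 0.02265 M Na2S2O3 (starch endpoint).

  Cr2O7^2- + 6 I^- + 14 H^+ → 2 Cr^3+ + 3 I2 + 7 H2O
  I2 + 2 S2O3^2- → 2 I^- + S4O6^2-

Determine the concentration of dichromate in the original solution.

0.03690 M

n(S2O3^2-) = 0.02482 × 0.02265 = 5.622 × 10^-4 mol
n(I2) = n(S2O3^2-)/2 = 2.811 × 10^-4 mol
From the 1:3 ratio, n(Cr2O7^2-) in the aliquot = 1/3 × 2.811 × 10^-4 = 9.370 × 10^-5 mol
[Cr2O7^2-]_dilute = 9.370 × 10^-5 / 0.01017 = 0.009213 mol/L
[Cr2O7^2-]_original = 0.009213 × 100.0/24.97 = 0.03690 mol/L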